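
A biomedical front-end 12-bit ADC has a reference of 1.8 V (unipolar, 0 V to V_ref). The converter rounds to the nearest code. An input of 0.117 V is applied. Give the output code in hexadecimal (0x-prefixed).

LSB = 1.8 V / 4096 = 439.45 µV.
(0.117 − 0) / 0.000439453 = 266.240 LSBs.
round(266.240) = 266.
In hexadecimal (0x-prefixed): 0x10A.

code 0x10A (decimal 266)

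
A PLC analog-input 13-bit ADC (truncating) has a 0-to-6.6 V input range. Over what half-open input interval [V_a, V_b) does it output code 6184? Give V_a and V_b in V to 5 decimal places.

[4.98223 V, 4.98303 V)

LSB = 6.6/2^13 = 0.806 mV.
V_a = V_low + 6184·LSB = 4.98223 V; V_b = V_low + 6185·LSB = 4.98303 V.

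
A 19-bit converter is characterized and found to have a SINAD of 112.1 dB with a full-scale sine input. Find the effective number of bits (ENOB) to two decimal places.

ENOB = (SINAD − 1.76) / 6.02 = (112.1 − 1.76)/6.02 = 18.329.

18.33 bits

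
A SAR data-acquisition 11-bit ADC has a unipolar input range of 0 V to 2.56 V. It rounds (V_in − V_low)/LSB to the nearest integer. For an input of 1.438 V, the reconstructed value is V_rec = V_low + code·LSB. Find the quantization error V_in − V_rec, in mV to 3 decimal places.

Step size: 2.56 V ÷ 2^11 = 1.250 mV.
(V_in − V_low)/LSB = (1.438 − 0)/0.00125 = 1150.4000 → code 1150 (round).
Code 1150 maps back to 0 + 1150×0.00125 V = 1.4375 V.
Error = 1.438 − 1.4375 = 0.0005 V = 0.500 mV.

0.500 mV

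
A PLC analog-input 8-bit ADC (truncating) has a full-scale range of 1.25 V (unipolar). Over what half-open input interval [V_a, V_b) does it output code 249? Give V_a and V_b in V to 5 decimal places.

[1.21582 V, 1.22070 V)

LSB = 1.25/2^8 = 4.883 mV.
V_a = V_low + 249·LSB = 1.21582 V; V_b = V_low + 250·LSB = 1.2207 V.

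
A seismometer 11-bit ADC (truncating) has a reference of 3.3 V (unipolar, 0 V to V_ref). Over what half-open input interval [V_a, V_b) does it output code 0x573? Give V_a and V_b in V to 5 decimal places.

LSB = 3.3/2^11 = 1.611 mV.
Code 0x573 = 1395 decimal.
V_a = V_low + 1395·LSB = 2.2478 V; V_b = V_low + 1396·LSB = 2.24941 V.

[2.24780 V, 2.24941 V)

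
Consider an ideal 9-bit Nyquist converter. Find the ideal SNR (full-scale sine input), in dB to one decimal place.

55.9 dB

SNR ≈ 6.02·N + 1.76 dB = 6.02·9 + 1.76 = 55.94 dB.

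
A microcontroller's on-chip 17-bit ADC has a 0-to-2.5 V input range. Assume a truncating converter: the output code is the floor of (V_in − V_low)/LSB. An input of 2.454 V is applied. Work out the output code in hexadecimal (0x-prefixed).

Full-scale span = 2.5 V; LSB = 2.5/2^17 = 19.07 µV.
(2.454 − 0) / 1.90735e-05 = 128660.275 LSBs.
So the output code is 128660.
In hexadecimal (0x-prefixed): 0x1F694.

code 0x1F694 (decimal 128660)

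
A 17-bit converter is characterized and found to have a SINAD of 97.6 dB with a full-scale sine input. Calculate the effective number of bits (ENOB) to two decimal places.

15.92 bits

ENOB = (SINAD − 1.76) / 6.02 = (97.6 − 1.76)/6.02 = 15.920.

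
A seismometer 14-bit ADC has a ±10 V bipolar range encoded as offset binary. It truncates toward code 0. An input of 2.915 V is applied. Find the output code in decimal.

With 16384 levels over 20 V, one step is 1.221 mV.
(V_in − V_low)/LSB = (2.915 − (−10)) / 0.0012207 = 10579.968.
Floor → code 10579.

code 10579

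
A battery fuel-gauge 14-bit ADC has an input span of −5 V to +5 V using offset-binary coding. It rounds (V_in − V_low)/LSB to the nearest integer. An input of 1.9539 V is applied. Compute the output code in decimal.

code 11393

LSB = 10 V / 16384 = 0.610 mV.
(1.9539 − (−5)) / 0.000610352 = 11393.270 LSBs.
Round → code 11393.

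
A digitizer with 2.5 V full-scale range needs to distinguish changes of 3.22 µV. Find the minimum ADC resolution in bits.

Number of steps required ≥ 2.5 V / 3.22 µV = 776397.52.
Need 2^N ≥ 776397.52; 2^19 = 524288, 2^20 = 1048576.
Minimum N = 20.

20 bits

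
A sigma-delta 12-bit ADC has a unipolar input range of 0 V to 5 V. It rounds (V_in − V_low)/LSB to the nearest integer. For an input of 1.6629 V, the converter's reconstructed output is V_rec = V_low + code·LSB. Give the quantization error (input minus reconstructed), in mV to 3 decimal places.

Step size: 5 V ÷ 2^12 = 1.221 mV.
(1.6629 − 0)/0.0012207 = 1362.2477; round gives code 1362.
Reconstructed: 1.6625977 V.
Error = 1.6629 − 1.6625977 = 0.000302344 V = 0.302 mV.

0.302 mV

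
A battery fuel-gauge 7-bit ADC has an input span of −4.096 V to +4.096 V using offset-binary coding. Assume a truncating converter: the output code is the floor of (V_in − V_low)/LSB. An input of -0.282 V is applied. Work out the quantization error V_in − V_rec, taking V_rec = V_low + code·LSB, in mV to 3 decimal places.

38.000 mV

Step size: 8.192 V ÷ 2^7 = 64.000 mV.
Scaled input = 59.5938 LSBs, so code = 59.
Code 59 maps back to (−4.096) + 59×0.064 V = -0.32 V.
V_in − V_rec = 0.038 V = 38.000 mV.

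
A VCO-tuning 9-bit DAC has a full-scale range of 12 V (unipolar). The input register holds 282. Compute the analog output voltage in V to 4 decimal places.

LSB = 12 V / 2^9 = 23.438 mV.
V_out = 0 + 282 × 0.0234375 V = 6.60938 V.

6.6094 V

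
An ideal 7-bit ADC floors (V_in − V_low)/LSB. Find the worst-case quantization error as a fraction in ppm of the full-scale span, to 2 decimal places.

Truncating → worst-case error = 1 LSB = V_FS/2^7, so 1e+06/128 = 7812.5 ppm of full scale.

7812.50 ppm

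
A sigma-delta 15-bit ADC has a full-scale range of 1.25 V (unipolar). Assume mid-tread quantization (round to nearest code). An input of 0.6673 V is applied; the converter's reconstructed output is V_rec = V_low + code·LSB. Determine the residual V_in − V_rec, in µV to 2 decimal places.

One LSB is 1.25 V / 32768 = 38.15 µV.
Scaled input = 17492.8691 LSBs, so code = 17493.
V_rec = 0 + 17493·3.8147e-05 = 0.66730499 V.
V_in − V_rec = -4.99268e-06 V = -4.99 µV.

-4.99 µV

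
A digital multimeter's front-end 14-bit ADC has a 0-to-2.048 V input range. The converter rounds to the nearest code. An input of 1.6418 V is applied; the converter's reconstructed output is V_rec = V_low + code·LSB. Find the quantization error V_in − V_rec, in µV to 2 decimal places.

50.00 µV

Step size: 2.048 V ÷ 2^14 = 125.00 µV.
(V_in − V_low)/LSB = (1.6418 − 0)/0.000125 = 13134.4000 → code 13134 (round).
Code 13134 maps back to 0 + 13134×0.000125 V = 1.64175 V.
Error = 1.6418 − 1.64175 = 5e-05 V = 50.00 µV.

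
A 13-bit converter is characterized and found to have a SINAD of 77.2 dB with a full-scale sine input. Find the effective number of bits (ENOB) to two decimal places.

ENOB = (SINAD − 1.76) / 6.02 = (77.2 − 1.76)/6.02 = 12.532.

12.53 bits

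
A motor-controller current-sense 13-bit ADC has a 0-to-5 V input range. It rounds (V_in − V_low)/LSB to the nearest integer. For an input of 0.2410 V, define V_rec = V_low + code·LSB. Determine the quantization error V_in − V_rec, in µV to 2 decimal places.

LSB = 5/2^13 = 0.610 mV.
(V_in − V_low)/LSB = (0.2410 − 0)/0.000610352 = 394.8544 → code 395 (round).
V_rec = 0 + 395·0.000610352 = 0.24108887 V.
Error = 0.2410 − 0.24108887 = -8.88672e-05 V = -88.87 µV.

-88.87 µV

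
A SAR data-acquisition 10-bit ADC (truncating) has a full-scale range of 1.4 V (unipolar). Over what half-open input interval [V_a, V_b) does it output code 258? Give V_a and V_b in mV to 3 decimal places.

[352.734 mV, 354.102 mV)

LSB = 1.4/2^10 = 1.367 mV.
V_a = V_low + 258·LSB = 0.352734 V; V_b = V_low + 259·LSB = 0.354102 V.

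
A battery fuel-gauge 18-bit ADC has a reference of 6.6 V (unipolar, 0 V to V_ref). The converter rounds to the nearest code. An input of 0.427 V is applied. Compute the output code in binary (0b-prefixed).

code 0b100001001000000 (decimal 16960)

LSB = 6.6 V / 262144 = 25.18 µV.
(0.427 − 0) / 2.5177e-05 = 16959.922 LSBs.
So the output code is 16960.
In binary (0b-prefixed): 0b100001001000000.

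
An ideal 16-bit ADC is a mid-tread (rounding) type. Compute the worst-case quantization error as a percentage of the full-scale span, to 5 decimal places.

0.00076 %

Rounding → worst-case error = ½ LSB = V_FS/2^17, so 100/131072 = 0.000762939 % of full scale.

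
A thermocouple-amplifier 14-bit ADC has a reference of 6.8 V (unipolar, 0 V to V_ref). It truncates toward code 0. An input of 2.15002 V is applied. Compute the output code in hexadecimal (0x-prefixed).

LSB = 6.8 V / 16384 = 415.04 µV.
(V_in − V_low)/LSB = (2.15002 − 0) / 0.000415039 = 5180.283.
Floor → code 5180.
In hexadecimal (0x-prefixed): 0x143C.

code 0x143C (decimal 5180)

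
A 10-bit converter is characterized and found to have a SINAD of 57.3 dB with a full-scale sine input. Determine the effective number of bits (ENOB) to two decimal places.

9.23 bits

ENOB = (SINAD − 1.76) / 6.02 = (57.3 − 1.76)/6.02 = 9.226.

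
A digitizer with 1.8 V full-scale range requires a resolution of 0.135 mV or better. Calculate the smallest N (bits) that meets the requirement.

14 bits

Number of steps required ≥ 1.8 V / 0.135 mV = 13333.33.
Need 2^N ≥ 13333.33; 2^13 = 8192, 2^14 = 16384.
Minimum N = 14.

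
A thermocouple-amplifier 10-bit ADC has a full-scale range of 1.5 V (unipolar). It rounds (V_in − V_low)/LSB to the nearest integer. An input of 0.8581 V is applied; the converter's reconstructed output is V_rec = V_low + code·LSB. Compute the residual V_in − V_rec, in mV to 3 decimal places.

Step size: 1.5 V ÷ 2^10 = 1.465 mV.
(0.8581 − 0)/0.00146484 = 585.7963; round gives code 586.
Reconstructed: 0.85839844 V.
Error = 0.8581 − 0.85839844 = -0.000298437 V = -0.298 mV.

-0.298 mV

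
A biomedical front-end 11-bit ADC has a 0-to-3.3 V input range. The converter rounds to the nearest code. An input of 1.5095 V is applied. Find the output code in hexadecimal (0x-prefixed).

code 0x3A9 (decimal 937)

Full-scale span = 3.3 V; LSB = 3.3/2^11 = 1.611 mV.
(V_in − V_low)/LSB = (1.5095 − 0) / 0.00161133 = 936.805.
round(936.805) = 937.
In hexadecimal (0x-prefixed): 0x3A9.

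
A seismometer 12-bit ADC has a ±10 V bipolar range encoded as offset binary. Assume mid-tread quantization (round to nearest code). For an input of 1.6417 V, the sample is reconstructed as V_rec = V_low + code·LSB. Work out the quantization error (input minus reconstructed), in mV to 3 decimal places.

1.075 mV

One LSB is 20 V / 4096 = 4.883 mV.
(1.6417 − (−10))/0.00488281 = 2384.2202; round gives code 2384.
Reconstructed: 1.640625 V.
V_in − V_rec = 0.001075 V = 1.075 mV.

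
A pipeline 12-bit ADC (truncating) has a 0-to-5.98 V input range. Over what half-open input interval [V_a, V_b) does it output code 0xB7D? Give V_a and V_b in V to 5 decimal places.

LSB = 5.98/2^12 = 1.460 mV.
Code 0xB7D = 2941 decimal.
V_a = V_low + 2941·LSB = 4.29375 V; V_b = V_low + 2942·LSB = 4.29521 V.

[4.29375 V, 4.29521 V)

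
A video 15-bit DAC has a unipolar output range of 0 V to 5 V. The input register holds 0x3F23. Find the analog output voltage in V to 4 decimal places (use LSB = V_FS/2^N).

LSB = 5 V / 2^15 = 152.59 µV.
Code 0x3F23 = 16163 decimal.
V_out = 0 + 16163 × 0.000152588 V = 2.46628 V.

2.4663 V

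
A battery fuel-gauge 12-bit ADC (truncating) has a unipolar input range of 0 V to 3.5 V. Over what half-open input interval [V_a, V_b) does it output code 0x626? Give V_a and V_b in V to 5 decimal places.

[1.34497 V, 1.34583 V)

LSB = 3.5/2^12 = 0.854 mV.
Code 0x626 = 1574 decimal.
V_a = V_low + 1574·LSB = 1.34497 V; V_b = V_low + 1575·LSB = 1.34583 V.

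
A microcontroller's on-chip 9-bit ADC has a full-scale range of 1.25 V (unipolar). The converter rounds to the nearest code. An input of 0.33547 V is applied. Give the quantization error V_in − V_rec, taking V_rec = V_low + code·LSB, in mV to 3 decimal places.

One LSB is 1.25 V / 512 = 2.441 mV.
(V_in − V_low)/LSB = (0.33547 − 0)/0.00244141 = 137.4085 → code 137 (round).
V_rec = 0 + 137·0.00244141 = 0.33447266 V.
Difference: 0.000997344 V → 0.997 mV.

0.997 mV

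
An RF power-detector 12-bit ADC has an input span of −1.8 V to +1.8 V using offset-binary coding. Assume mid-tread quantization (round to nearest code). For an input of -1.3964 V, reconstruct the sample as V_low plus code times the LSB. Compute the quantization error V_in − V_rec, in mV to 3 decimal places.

LSB = 3.6/2^12 = 0.879 mV.
Scaled input = 459.2071 LSBs, so code = 459.
Reconstructed: -1.396582 V.
Error = -1.3964 − (−1.396582) = 0.000182031 V = 0.182 mV.

0.182 mV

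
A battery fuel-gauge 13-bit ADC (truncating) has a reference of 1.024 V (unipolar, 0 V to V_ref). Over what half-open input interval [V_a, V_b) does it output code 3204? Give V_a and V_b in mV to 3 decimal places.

LSB = 1.024/2^13 = 125.00 µV.
V_a = V_low + 3204·LSB = 0.4005 V; V_b = V_low + 3205·LSB = 0.400625 V.

[400.500 mV, 400.625 mV)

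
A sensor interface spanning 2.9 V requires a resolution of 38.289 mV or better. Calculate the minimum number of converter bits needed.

7 bits

Number of steps required ≥ 2.9 V / 38.289 mV = 75.74.
Need 2^N ≥ 75.74; 2^6 = 64, 2^7 = 128.
Minimum N = 7.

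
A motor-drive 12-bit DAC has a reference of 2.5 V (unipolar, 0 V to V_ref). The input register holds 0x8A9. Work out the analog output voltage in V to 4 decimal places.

1.3531 V

LSB = 2.5 V / 2^12 = 0.610 mV.
Code 0x8A9 = 2217 decimal.
V_out = 0 + 2217 × 0.000610352 V = 1.35315 V.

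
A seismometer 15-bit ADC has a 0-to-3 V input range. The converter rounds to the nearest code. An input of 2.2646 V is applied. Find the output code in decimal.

code 24735

LSB = 3 V / 32768 = 91.55 µV.
Input sits at 24735.471 steps above V_low.
So the output code is 24735.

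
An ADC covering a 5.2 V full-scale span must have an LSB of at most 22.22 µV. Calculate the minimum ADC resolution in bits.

Number of steps required ≥ 5.2 V / 22.22 µV = 234023.40.
Need 2^N ≥ 234023.40; 2^17 = 131072, 2^18 = 262144.
Minimum N = 18.

18 bits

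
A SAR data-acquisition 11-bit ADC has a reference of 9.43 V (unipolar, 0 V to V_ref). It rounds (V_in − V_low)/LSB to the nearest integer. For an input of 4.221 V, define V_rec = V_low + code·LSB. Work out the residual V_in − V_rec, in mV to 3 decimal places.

LSB = 9.43/2^11 = 4.604 mV.
(4.221 − 0)/0.00460449 = 916.7135; round gives code 917.
Reconstructed: 4.2223193 V.
V_in − V_rec = -0.00131934 V = -1.319 mV.

-1.319 mV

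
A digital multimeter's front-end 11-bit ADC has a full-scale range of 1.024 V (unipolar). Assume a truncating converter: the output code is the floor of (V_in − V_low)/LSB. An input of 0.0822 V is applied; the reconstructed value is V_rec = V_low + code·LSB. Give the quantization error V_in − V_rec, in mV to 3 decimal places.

0.200 mV

LSB = 1.024/2^11 = 0.500 mV.
Scaled input = 164.4000 LSBs, so code = 164.
Code 164 maps back to 0 + 164×0.0005 V = 0.082 V.
Error = 0.0822 − 0.082 = 0.0002 V = 0.200 mV.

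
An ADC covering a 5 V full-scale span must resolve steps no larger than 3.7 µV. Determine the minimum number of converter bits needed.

21 bits

Number of steps required ≥ 5 V / 3.7 µV = 1351351.35.
Need 2^N ≥ 1351351.35; 2^20 = 1048576, 2^21 = 2097152.
Minimum N = 21.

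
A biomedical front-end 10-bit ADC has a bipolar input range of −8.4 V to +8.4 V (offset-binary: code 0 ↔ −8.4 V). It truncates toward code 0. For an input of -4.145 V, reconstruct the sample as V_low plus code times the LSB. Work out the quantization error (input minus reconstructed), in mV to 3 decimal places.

One LSB is 16.8 V / 1024 = 16.406 mV.
(V_in − V_low)/LSB = (-4.145 − (−8.4))/0.0164063 = 259.3524 → code 259 (floor).
Reconstructed: -4.1507812 V.
Difference: 0.00578125 V → 5.781 mV.

5.781 mV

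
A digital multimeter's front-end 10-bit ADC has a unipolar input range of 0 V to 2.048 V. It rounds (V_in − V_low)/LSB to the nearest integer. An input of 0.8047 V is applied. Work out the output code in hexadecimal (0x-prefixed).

code 0x192 (decimal 402)

LSB = 2.048 V / 1024 = 2.000 mV.
Input sits at 402.350 steps above V_low.
So the output code is 402.
In hexadecimal (0x-prefixed): 0x192.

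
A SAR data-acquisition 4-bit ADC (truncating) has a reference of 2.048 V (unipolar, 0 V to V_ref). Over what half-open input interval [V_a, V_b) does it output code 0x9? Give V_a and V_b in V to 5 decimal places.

LSB = 2.048/2^4 = 128.000 mV.
Code 0x9 = 9 decimal.
V_a = V_low + 9·LSB = 1.152 V; V_b = V_low + 10·LSB = 1.28 V.

[1.15200 V, 1.28000 V)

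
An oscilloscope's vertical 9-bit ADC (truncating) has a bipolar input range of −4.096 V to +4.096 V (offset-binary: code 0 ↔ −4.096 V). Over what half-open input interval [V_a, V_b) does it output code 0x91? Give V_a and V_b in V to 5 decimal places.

[-1.77600 V, -1.76000 V)

LSB = 8.192/2^9 = 16.000 mV.
Code 0x91 = 145 decimal.
V_a = V_low + 145·LSB = -1.776 V; V_b = V_low + 146·LSB = -1.76 V.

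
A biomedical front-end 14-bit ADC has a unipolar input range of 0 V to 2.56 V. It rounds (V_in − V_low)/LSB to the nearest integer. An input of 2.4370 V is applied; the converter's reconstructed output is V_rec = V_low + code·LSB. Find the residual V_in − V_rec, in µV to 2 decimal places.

LSB = 2.56/2^14 = 156.25 µV.
(2.4370 − 0)/0.00015625 = 15596.8000; round gives code 15597.
Code 15597 maps back to 0 + 15597×0.00015625 V = 2.4370312 V.
V_in − V_rec = -3.125e-05 V = -31.25 µV.

-31.25 µV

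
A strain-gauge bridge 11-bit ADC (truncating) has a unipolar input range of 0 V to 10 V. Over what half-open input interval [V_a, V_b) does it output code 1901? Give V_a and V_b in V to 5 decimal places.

LSB = 10/2^11 = 4.883 mV.
V_a = V_low + 1901·LSB = 9.28223 V; V_b = V_low + 1902·LSB = 9.28711 V.

[9.28223 V, 9.28711 V)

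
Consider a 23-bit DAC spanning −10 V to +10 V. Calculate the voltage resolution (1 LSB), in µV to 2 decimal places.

Full-scale span = 20 V.
LSB = 20 / 2^23 = 20 / 8388608 = 2.38419e-06 V = 2.38 µV.

2.38 µV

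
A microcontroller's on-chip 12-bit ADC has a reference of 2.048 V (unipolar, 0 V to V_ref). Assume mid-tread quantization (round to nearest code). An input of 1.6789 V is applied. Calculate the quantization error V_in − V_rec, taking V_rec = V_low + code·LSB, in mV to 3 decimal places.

-0.100 mV

One LSB is 2.048 V / 4096 = 0.500 mV.
Scaled input = 3357.8000 LSBs, so code = 3358.
V_rec = 0 + 3358·0.0005 = 1.679 V.
V_in − V_rec = -0.0001 V = -0.100 mV.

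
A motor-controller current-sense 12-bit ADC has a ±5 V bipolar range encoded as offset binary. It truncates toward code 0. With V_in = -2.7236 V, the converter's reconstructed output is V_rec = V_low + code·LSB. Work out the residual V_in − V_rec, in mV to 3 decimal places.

Step size: 10 V ÷ 2^12 = 2.441 mV.
Scaled input = 932.4134 LSBs, so code = 932.
V_rec = (−5) + 932·0.00244141 = -2.7246094 V.
Error = -2.7236 − (−2.7246094) = 0.00100938 V = 1.009 mV.

1.009 mV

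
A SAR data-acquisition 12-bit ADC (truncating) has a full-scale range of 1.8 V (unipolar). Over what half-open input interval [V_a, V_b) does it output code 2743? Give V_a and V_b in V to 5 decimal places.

[1.20542 V, 1.20586 V)

LSB = 1.8/2^12 = 439.45 µV.
V_a = V_low + 2743·LSB = 1.20542 V; V_b = V_low + 2744·LSB = 1.20586 V.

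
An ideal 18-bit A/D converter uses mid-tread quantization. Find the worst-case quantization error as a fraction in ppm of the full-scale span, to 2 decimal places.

1.91 ppm

Rounding → worst-case error = ½ LSB = V_FS/2^19, so 1e+06/524288 = 1.90735 ppm of full scale.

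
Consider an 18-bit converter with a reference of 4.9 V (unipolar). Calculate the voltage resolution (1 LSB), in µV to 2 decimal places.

Full-scale span = 4.9 V.
LSB = 4.9 / 2^18 = 4.9 / 262144 = 1.8692e-05 V = 18.69 µV.

18.69 µV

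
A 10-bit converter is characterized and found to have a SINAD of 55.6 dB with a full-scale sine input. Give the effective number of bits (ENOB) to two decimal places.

8.94 bits

ENOB = (SINAD − 1.76) / 6.02 = (55.6 − 1.76)/6.02 = 8.944.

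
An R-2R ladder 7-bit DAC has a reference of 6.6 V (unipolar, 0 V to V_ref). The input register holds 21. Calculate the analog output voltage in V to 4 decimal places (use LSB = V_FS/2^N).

1.0828 V

LSB = 6.6 V / 2^7 = 51.562 mV.
V_out = 0 + 21 × 0.0515625 V = 1.08281 V.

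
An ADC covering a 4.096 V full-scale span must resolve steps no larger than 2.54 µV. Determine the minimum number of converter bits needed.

21 bits

Number of steps required ≥ 4.096 V / 2.54 µV = 1612598.43.
Need 2^N ≥ 1612598.43; 2^20 = 1048576, 2^21 = 2097152.
Minimum N = 21.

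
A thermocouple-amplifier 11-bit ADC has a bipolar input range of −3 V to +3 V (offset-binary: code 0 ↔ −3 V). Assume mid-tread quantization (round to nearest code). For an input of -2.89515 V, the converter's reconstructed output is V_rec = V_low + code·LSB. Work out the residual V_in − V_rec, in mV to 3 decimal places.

-0.619 mV

One LSB is 6 V / 2048 = 2.930 mV.
Scaled input = 35.7888 LSBs, so code = 36.
Code 36 maps back to (−3) + 36×0.00292969 V = -2.8945312 V.
V_in − V_rec = -0.00061875 V = -0.619 mV.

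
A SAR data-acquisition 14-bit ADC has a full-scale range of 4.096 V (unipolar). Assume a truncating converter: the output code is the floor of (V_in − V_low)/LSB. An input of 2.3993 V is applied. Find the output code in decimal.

code 9597

With 16384 levels over 4.096 V, one step is 250.00 µV.
(2.3993 − 0) / 0.00025 = 9597.200 LSBs.
So the output code is 9597.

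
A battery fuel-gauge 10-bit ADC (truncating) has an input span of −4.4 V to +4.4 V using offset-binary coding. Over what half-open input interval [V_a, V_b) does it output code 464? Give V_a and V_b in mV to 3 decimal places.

[-412.500 mV, -403.906 mV)

LSB = 8.8/2^10 = 8.594 mV.
V_a = V_low + 464·LSB = -0.4125 V; V_b = V_low + 465·LSB = -0.403906 V.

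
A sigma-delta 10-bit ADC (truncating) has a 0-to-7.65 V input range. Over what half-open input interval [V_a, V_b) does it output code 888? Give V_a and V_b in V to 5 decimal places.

LSB = 7.65/2^10 = 7.471 mV.
V_a = V_low + 888·LSB = 6.63398 V; V_b = V_low + 889·LSB = 6.64146 V.

[6.63398 V, 6.64146 V)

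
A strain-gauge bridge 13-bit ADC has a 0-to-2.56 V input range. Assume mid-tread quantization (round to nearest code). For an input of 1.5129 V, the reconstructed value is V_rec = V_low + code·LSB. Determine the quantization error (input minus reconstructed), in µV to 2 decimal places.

One LSB is 2.56 V / 8192 = 312.50 µV.
(V_in − V_low)/LSB = (1.5129 − 0)/0.0003125 = 4841.2800 → code 4841 (round).
Code 4841 maps back to 0 + 4841×0.0003125 V = 1.5128125 V.
Difference: 8.75e-05 V → 87.50 µV.

87.50 µV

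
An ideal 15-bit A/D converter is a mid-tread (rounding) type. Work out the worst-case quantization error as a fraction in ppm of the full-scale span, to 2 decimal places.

15.26 ppm

Rounding → worst-case error = ½ LSB = V_FS/2^16, so 1e+06/65536 = 15.2588 ppm of full scale.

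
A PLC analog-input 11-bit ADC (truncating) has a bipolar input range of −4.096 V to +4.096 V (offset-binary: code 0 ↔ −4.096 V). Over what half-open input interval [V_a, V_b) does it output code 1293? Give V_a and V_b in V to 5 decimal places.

LSB = 8.192/2^11 = 4.000 mV.
V_a = V_low + 1293·LSB = 1.076 V; V_b = V_low + 1294·LSB = 1.08 V.

[1.07600 V, 1.08000 V)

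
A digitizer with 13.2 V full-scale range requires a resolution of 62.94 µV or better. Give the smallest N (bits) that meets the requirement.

18 bits

Number of steps required ≥ 13.2 V / 62.94 µV = 209723.55.
Need 2^N ≥ 209723.55; 2^17 = 131072, 2^18 = 262144.
Minimum N = 18.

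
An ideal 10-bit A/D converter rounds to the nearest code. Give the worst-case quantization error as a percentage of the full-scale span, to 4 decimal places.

0.0488 %

Rounding → worst-case error = ½ LSB = V_FS/2^11, so 100/2048 = 0.0488281 % of full scale.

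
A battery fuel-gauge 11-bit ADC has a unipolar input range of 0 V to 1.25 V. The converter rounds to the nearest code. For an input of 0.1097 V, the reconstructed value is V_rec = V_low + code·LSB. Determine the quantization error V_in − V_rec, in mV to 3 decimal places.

-0.163 mV

Step size: 1.25 V ÷ 2^11 = 0.610 mV.
(0.1097 − 0)/0.000610352 = 179.7325; round gives code 180.
Code 180 maps back to 0 + 180×0.000610352 V = 0.10986328 V.
V_in − V_rec = -0.000163281 V = -0.163 mV.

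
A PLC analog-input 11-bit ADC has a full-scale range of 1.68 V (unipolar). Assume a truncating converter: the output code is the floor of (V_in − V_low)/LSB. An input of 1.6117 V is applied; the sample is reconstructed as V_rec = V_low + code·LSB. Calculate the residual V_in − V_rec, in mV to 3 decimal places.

Step size: 1.68 V ÷ 2^11 = 0.820 mV.
(1.6117 − 0)/0.000820312 = 1964.7390; ⌊·⌋ gives code 1964.
Reconstructed: 1.6110937 V.
Difference: 0.00060625 V → 0.606 mV.

0.606 mV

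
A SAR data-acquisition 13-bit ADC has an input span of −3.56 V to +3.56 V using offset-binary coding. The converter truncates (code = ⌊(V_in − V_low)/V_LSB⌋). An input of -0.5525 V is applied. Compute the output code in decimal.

With 8192 levels over 7.12 V, one step is 0.869 mV.
Input sits at 3460.315 steps above V_low.
So the output code is 3460.

code 3460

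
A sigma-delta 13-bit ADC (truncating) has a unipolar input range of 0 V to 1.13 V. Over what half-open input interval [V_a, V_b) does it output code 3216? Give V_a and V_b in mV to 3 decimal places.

[443.613 mV, 443.751 mV)

LSB = 1.13/2^13 = 137.94 µV.
V_a = V_low + 3216·LSB = 0.443613 V; V_b = V_low + 3217·LSB = 0.443751 V.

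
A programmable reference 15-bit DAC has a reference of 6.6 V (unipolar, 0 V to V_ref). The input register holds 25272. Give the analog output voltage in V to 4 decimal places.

5.0902 V

LSB = 6.6 V / 2^15 = 201.42 µV.
V_out = 0 + 25272 × 0.000201416 V = 5.09019 V.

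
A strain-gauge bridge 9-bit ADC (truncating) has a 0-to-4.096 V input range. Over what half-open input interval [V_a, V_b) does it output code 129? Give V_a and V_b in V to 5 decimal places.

LSB = 4.096/2^9 = 8.000 mV.
V_a = V_low + 129·LSB = 1.032 V; V_b = V_low + 130·LSB = 1.04 V.

[1.03200 V, 1.04000 V)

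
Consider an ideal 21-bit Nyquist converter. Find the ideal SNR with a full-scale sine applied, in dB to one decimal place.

SNR ≈ 6.02·N + 1.76 dB = 6.02·21 + 1.76 = 128.18 dB.

128.2 dB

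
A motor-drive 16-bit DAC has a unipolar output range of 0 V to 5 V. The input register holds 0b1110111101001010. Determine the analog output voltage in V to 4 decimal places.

4.6736 V

LSB = 5 V / 2^16 = 76.29 µV.
Code 0b1110111101001010 = 61258 decimal.
V_out = 0 + 61258 × 7.62939e-05 V = 4.67361 V.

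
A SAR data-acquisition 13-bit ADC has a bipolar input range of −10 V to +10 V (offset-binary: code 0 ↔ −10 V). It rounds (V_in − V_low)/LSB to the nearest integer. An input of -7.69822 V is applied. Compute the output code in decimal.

Full-scale span = 20 V; LSB = 20/2^13 = 2.441 mV.
(V_in − V_low)/LSB = (-7.69822 − (−10)) / 0.00244141 = 942.809.
Round → code 943.

code 943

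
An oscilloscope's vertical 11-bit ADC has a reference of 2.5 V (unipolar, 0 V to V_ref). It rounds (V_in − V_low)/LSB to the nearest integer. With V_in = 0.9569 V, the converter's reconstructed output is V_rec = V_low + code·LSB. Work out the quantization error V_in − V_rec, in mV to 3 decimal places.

Step size: 2.5 V ÷ 2^11 = 1.221 mV.
(V_in − V_low)/LSB = (0.9569 − 0)/0.0012207 = 783.8925 → code 784 (round).
Reconstructed: 0.95703125 V.
V_in − V_rec = -0.00013125 V = -0.131 mV.

-0.131 mV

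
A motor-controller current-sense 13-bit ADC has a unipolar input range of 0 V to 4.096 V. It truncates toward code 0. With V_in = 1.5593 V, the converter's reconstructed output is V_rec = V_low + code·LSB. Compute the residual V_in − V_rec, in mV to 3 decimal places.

0.300 mV

One LSB is 4.096 V / 8192 = 0.500 mV.
Scaled input = 3118.6000 LSBs, so code = 3118.
Reconstructed: 1.559 V.
V_in − V_rec = 0.0003 V = 0.300 mV.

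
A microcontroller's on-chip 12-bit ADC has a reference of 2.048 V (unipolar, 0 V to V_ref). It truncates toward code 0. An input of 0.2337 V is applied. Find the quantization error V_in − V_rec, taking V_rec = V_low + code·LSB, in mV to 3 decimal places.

0.200 mV

Step size: 2.048 V ÷ 2^12 = 0.500 mV.
Scaled input = 467.4000 LSBs, so code = 467.
Reconstructed: 0.2335 V.
V_in − V_rec = 0.0002 V = 0.200 mV.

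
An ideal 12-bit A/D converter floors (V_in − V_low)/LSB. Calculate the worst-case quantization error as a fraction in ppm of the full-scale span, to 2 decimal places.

244.14 ppm

Truncating → worst-case error = 1 LSB = V_FS/2^12, so 1e+06/4096 = 244.141 ppm of full scale.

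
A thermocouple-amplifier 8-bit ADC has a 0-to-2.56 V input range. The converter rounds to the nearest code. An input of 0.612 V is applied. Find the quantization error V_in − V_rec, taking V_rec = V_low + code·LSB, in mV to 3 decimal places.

One LSB is 2.56 V / 256 = 10.000 mV.
Scaled input = 61.2000 LSBs, so code = 61.
V_rec = 0 + 61·0.01 = 0.61 V.
V_in − V_rec = 0.002 V = 2.000 mV.

2.000 mV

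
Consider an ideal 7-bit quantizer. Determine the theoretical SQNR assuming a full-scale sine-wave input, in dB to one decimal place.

SNR ≈ 6.02·N + 1.76 dB = 6.02·7 + 1.76 = 43.90 dB.

43.9 dB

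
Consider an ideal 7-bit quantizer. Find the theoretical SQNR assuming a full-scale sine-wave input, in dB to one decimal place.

SNR ≈ 6.02·N + 1.76 dB = 6.02·7 + 1.76 = 43.90 dB.

43.9 dB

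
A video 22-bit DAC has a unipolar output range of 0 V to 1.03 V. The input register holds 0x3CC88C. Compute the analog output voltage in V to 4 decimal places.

0.9782 V

LSB = 1.03 V / 2^22 = 0.25 µV.
Code 0x3CC88C = 3983500 decimal.
V_out = 0 + 3983500 × 2.45571e-07 V = 0.978233 V.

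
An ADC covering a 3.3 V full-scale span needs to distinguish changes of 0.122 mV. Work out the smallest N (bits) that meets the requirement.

Number of steps required ≥ 3.3 V / 0.122 mV = 27049.18.
Need 2^N ≥ 27049.18; 2^14 = 16384, 2^15 = 32768.
Minimum N = 15.

15 bits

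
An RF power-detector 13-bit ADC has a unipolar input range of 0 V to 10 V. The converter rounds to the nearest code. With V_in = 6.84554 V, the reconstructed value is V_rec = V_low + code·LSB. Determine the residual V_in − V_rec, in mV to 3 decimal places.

LSB = 10/2^13 = 1.221 mV.
(V_in − V_low)/LSB = (6.84554 − 0)/0.0012207 = 5607.8664 → code 5608 (round).
Reconstructed: 6.8457031 V.
Error = 6.84554 − 6.8457031 = -0.000163125 V = -0.163 mV.

-0.163 mV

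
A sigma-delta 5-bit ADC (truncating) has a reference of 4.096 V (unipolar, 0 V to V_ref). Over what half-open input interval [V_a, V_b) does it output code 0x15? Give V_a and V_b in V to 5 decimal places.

[2.68800 V, 2.81600 V)

LSB = 4.096/2^5 = 128.000 mV.
Code 0x15 = 21 decimal.
V_a = V_low + 21·LSB = 2.688 V; V_b = V_low + 22·LSB = 2.816 V.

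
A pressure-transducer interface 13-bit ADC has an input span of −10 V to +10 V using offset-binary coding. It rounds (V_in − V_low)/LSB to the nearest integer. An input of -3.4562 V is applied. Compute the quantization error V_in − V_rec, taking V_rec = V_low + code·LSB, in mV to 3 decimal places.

Step size: 20 V ÷ 2^13 = 2.441 mV.
(V_in − V_low)/LSB = (-3.4562 − (−10))/0.00244141 = 2680.3405 → code 2680 (round).
Reconstructed: -3.4570312 V.
Difference: 0.00083125 V → 0.831 mV.

0.831 mV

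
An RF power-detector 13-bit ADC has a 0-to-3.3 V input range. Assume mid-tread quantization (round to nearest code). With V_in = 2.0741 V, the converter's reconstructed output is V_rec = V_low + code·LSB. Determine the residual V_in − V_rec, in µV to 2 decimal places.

-82.13 µV

LSB = 3.3/2^13 = 402.83 µV.
(2.0741 − 0)/0.000402832 = 5148.7961; round gives code 5149.
Reconstructed: 2.0741821 V.
V_in − V_rec = -8.21289e-05 V = -82.13 µV.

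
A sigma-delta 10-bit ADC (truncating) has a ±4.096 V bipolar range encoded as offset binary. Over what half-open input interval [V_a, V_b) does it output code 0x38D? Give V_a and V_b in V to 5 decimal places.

[3.17600 V, 3.18400 V)

LSB = 8.192/2^10 = 8.000 mV.
Code 0x38D = 909 decimal.
V_a = V_low + 909·LSB = 3.176 V; V_b = V_low + 910·LSB = 3.184 V.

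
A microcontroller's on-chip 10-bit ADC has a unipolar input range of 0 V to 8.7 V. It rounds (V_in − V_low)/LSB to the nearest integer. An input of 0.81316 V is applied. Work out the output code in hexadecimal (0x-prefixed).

code 0x60 (decimal 96)

LSB = 8.7 V / 1024 = 8.496 mV.
(V_in − V_low)/LSB = (0.81316 − 0) / 0.00849609 = 95.710.
Round → code 96.
In hexadecimal (0x-prefixed): 0x60.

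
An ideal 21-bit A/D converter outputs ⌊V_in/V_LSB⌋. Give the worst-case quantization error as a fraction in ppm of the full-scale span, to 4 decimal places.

Truncating → worst-case error = 1 LSB = V_FS/2^21, so 1e+06/2097152 = 0.476837 ppm of full scale.

0.4768 ppm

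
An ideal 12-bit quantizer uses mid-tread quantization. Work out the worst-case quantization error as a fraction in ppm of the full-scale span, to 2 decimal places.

122.07 ppm

Rounding → worst-case error = ½ LSB = V_FS/2^13, so 1e+06/8192 = 122.07 ppm of full scale.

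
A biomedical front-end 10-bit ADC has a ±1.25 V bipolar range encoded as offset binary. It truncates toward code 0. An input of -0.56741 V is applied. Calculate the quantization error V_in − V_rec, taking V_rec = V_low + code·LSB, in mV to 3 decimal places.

Step size: 2.5 V ÷ 2^10 = 2.441 mV.
(V_in − V_low)/LSB = (-0.56741 − (−1.25))/0.00244141 = 279.5889 → code 279 (floor).
V_rec = (−1.25) + 279·0.00244141 = -0.56884766 V.
Difference: 0.00143766 V → 1.438 mV.

1.438 mV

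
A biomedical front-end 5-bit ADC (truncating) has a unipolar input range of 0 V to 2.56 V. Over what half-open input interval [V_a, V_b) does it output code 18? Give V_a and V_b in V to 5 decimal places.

LSB = 2.56/2^5 = 80.000 mV.
V_a = V_low + 18·LSB = 1.44 V; V_b = V_low + 19·LSB = 1.52 V.

[1.44000 V, 1.52000 V)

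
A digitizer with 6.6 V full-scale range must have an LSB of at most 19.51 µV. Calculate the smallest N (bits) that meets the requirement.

19 bits

Number of steps required ≥ 6.6 V / 19.51 µV = 338288.06.
Need 2^N ≥ 338288.06; 2^18 = 262144, 2^19 = 524288.
Minimum N = 19.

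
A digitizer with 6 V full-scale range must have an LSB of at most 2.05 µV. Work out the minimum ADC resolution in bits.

Number of steps required ≥ 6 V / 2.05 µV = 2926829.27.
Need 2^N ≥ 2926829.27; 2^21 = 2097152, 2^22 = 4194304.
Minimum N = 22.

22 bits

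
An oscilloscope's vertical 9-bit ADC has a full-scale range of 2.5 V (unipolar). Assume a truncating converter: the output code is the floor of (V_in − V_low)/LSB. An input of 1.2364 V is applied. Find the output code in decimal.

Full-scale span = 2.5 V; LSB = 2.5/2^9 = 4.883 mV.
Input sits at 253.215 steps above V_low.
So the output code is 253.

code 253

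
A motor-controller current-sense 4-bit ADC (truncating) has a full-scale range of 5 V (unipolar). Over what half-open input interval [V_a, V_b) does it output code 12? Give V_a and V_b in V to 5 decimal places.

LSB = 5/2^4 = 312.500 mV.
V_a = V_low + 12·LSB = 3.75 V; V_b = V_low + 13·LSB = 4.0625 V.

[3.75000 V, 4.06250 V)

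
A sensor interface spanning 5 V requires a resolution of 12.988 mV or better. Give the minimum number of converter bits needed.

9 bits

Number of steps required ≥ 5 V / 12.988 mV = 384.97.
Need 2^N ≥ 384.97; 2^8 = 256, 2^9 = 512.
Minimum N = 9.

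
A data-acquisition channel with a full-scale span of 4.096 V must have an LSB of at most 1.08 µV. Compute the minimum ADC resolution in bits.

22 bits

Number of steps required ≥ 4.096 V / 1.08 µV = 3792592.59.
Need 2^N ≥ 3792592.59; 2^21 = 2097152, 2^22 = 4194304.
Minimum N = 22.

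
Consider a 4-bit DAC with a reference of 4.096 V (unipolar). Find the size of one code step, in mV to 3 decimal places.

Full-scale span = 4.096 V.
LSB = 4.096 / 2^4 = 4.096 / 16 = 0.256 V = 256.000 mV.

256.000 mV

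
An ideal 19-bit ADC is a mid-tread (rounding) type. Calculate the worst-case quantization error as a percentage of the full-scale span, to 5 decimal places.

0.00010 %

Rounding → worst-case error = ½ LSB = V_FS/2^20, so 100/1048576 = 9.53674e-05 % of full scale.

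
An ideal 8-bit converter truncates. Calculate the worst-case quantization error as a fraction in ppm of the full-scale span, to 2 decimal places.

3906.25 ppm

Truncating → worst-case error = 1 LSB = V_FS/2^8, so 1e+06/256 = 3906.25 ppm of full scale.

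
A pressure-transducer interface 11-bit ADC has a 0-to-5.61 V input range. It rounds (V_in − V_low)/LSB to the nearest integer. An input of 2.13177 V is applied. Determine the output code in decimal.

With 2048 levels over 5.61 V, one step is 2.739 mV.
Input sits at 778.229 steps above V_low.
round(778.229) = 778.

code 778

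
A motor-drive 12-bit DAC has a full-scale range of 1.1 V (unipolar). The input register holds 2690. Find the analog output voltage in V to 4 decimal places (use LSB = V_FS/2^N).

LSB = 1.1 V / 2^12 = 268.55 µV.
V_out = 0 + 2690 × 0.000268555 V = 0.722412 V.

0.7224 V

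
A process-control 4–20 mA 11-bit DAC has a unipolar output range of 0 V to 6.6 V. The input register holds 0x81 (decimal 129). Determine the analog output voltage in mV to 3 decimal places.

415.723 mV

LSB = 6.6 V / 2^11 = 3.223 mV.
Code 0x81 = 129 decimal.
V_out = 0 + 129 × 0.00322266 V = 0.415723 V.
= 415.723 mV.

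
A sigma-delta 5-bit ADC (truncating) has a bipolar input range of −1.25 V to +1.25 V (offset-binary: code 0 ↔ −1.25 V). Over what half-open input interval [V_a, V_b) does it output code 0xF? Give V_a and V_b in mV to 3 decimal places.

[-78.125 mV, 0.000 mV)

LSB = 2.5/2^5 = 78.125 mV.
Code 0xF = 15 decimal.
V_a = V_low + 15·LSB = -0.078125 V; V_b = V_low + 16·LSB = 0 V.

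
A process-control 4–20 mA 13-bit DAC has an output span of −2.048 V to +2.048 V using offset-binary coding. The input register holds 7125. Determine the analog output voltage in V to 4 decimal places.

1.5145 V

LSB = 4.096 V / 2^13 = 0.500 mV.
V_out = (−2.048) + 7125 × 0.0005 V = 1.5145 V.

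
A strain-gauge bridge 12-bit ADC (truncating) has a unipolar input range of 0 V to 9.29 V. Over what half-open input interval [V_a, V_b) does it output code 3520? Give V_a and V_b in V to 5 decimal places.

LSB = 9.29/2^12 = 2.268 mV.
V_a = V_low + 3520·LSB = 7.98359 V; V_b = V_low + 3521·LSB = 7.98586 V.

[7.98359 V, 7.98586 V)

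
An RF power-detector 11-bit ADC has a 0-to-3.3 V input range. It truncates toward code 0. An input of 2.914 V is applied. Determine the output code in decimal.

code 1808

With 2048 levels over 3.3 V, one step is 1.611 mV.
(V_in − V_low)/LSB = (2.914 − 0) / 0.00161133 = 1808.446.
⌊·⌋(1808.446) = 1808.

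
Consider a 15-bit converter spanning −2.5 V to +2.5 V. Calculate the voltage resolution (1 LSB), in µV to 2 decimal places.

Full-scale span = 5 V.
LSB = 5 / 2^15 = 5 / 32768 = 0.000152588 V = 152.59 µV.

152.59 µV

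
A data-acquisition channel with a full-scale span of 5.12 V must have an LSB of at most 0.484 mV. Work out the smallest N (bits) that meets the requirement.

14 bits

Number of steps required ≥ 5.12 V / 0.484 mV = 10578.51.
Need 2^N ≥ 10578.51; 2^13 = 8192, 2^14 = 16384.
Minimum N = 14.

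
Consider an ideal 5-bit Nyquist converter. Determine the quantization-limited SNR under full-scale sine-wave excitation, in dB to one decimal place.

31.9 dB

SNR ≈ 6.02·N + 1.76 dB = 6.02·5 + 1.76 = 31.86 dB.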